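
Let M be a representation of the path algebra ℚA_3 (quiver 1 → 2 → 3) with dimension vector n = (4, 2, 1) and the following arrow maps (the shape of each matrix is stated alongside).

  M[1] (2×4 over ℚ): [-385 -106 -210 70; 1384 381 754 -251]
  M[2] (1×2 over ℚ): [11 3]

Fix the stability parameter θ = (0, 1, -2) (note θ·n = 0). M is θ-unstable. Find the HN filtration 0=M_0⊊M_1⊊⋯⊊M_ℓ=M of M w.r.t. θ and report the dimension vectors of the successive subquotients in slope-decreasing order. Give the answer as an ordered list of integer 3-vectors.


Interval decomposition of M: I[1,1]^2, I[1,2], I[1,3].
HN type (ℓ=3): μ^(1)=1; μ^(2)=0; μ^(3)=-1/3

((0, 1, 0); (3, 0, 0); (1, 1, 1))


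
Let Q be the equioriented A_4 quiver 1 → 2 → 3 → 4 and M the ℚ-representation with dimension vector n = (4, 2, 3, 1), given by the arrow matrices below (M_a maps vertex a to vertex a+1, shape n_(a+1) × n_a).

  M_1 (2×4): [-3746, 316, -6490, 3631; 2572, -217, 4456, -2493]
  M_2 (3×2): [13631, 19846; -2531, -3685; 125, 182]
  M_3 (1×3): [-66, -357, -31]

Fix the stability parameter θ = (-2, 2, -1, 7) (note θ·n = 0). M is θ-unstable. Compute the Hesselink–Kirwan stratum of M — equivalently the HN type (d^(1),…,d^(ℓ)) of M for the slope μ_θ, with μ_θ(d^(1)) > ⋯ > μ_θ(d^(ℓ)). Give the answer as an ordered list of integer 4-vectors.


Interval decomposition of M: I[1,1]^2, I[1,3], I[1,4], I[3,3].
HN type (ℓ=4): μ^(1)=7; μ^(2)=1/2; μ^(3)=-1; μ^(4)=-2

((0, 0, 0, 1); (0, 2, 2, 0); (0, 0, 1, 0); (4, 0, 0, 0))


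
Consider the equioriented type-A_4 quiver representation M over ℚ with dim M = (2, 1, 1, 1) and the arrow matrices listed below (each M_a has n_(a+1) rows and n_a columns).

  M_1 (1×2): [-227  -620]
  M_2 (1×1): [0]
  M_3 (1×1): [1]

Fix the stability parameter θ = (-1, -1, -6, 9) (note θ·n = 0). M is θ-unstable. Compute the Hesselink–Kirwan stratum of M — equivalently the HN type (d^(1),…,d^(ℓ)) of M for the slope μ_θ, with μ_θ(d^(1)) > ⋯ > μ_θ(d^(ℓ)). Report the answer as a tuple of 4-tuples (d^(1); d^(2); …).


Via rank(M_{q-1}∘⋯∘M_p): M ≅ I[1,1], I[1,2], I[3,4].
μ_θ-semistable layers: μ^(1)=9; μ^(2)=-1; μ^(3)=-6

((0, 0, 0, 1); (2, 1, 0, 0); (0, 0, 1, 0))


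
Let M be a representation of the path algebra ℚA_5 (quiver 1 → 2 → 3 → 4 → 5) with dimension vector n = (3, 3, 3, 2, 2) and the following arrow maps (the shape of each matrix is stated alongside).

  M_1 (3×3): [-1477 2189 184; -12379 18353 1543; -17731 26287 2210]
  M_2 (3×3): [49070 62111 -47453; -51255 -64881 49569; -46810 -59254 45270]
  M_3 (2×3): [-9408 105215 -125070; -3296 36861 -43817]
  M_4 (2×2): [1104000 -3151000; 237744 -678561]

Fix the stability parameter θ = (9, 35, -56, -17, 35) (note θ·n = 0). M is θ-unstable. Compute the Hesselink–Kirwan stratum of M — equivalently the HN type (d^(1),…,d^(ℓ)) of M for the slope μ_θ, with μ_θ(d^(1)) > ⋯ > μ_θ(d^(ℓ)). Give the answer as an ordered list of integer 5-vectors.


Via rank(M_{q-1}∘⋯∘M_p): M ≅ I[1,1], I[1,3], I[1,5], I[2,2], I[3,4], I[5,5].
μ_θ-semistable layers: μ^(1)=35; μ^(2)=9; μ^(3)=-4; μ^(4)=-29/4; μ^(5)=-17; μ^(6)=-56

((0, 1, 0, 0, 2); (1, 0, 0, 0, 0); (1, 1, 1, 0, 0); (1, 1, 1, 1, 0); (0, 0, 0, 1, 0); (0, 0, 1, 0, 0))


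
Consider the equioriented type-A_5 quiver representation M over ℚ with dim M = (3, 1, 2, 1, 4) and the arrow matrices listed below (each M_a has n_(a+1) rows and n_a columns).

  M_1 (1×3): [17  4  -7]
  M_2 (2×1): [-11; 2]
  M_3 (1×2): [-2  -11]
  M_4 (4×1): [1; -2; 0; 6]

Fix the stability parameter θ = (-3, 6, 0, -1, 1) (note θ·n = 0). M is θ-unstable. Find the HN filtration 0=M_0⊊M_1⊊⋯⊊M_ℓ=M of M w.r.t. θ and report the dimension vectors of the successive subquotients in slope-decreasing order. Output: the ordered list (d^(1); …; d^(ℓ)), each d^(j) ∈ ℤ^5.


Via rank(M_{q-1}∘⋯∘M_p): M ≅ I[1,1]^2, I[1,3], I[3,5], I[5,5]^3.
μ_θ-semistable layers: μ^(1)=3; μ^(2)=1; μ^(3)=-1/2; μ^(4)=-3

((0, 1, 1, 0, 0); (0, 0, 0, 0, 4); (0, 0, 1, 1, 0); (3, 0, 0, 0, 0))


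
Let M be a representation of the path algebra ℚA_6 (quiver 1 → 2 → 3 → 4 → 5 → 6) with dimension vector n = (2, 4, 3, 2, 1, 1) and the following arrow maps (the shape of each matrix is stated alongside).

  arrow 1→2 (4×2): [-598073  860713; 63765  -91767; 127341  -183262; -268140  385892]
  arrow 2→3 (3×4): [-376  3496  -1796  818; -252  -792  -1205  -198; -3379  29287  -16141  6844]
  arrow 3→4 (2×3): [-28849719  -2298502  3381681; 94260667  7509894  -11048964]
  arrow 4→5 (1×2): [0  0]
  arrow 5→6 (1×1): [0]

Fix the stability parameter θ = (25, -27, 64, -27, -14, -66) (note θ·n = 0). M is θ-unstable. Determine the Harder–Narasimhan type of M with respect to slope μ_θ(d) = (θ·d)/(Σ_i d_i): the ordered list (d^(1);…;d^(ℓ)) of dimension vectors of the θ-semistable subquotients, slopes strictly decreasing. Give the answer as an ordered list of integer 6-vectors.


Interval decomposition of M: I[1,4]^2, I[2,2], I[2,3], I[5,5], I[6,6].
HN type (ℓ=6): μ^(1)=64; μ^(2)=37/2; μ^(3)=-1; μ^(4)=-14; μ^(5)=-27; μ^(6)=-66

((0, 0, 1, 0, 0, 0); (0, 0, 2, 2, 0, 0); (2, 2, 0, 0, 0, 0); (0, 0, 0, 0, 1, 0); (0, 2, 0, 0, 0, 0); (0, 0, 0, 0, 0, 1))


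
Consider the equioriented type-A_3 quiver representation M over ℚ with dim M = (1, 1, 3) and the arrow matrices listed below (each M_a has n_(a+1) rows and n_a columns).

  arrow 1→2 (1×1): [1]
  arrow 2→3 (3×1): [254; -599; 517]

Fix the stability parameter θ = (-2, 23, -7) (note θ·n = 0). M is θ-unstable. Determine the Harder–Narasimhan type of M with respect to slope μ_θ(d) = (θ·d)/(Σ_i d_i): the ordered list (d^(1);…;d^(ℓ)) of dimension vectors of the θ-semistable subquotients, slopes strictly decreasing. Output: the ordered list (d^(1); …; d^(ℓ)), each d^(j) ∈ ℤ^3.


Via rank(M_{q-1}∘⋯∘M_p): M ≅ I[1,3], I[3,3]^2.
μ_θ-semistable layers: μ^(1)=8; μ^(2)=-2; μ^(3)=-7

((0, 1, 1); (1, 0, 0); (0, 0, 2))


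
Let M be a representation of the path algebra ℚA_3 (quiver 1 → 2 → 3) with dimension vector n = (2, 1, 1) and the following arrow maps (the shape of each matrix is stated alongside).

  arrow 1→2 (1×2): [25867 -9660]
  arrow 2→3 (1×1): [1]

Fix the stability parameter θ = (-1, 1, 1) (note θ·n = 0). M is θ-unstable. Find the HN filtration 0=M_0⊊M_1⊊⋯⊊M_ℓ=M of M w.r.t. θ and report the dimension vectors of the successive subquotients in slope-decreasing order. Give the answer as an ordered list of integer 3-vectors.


Via rank(M_{q-1}∘⋯∘M_p): M ≅ I[1,1], I[1,3].
μ_θ-semistable layers: μ^(1)=1; μ^(2)=-1

((0, 1, 1); (2, 0, 0))


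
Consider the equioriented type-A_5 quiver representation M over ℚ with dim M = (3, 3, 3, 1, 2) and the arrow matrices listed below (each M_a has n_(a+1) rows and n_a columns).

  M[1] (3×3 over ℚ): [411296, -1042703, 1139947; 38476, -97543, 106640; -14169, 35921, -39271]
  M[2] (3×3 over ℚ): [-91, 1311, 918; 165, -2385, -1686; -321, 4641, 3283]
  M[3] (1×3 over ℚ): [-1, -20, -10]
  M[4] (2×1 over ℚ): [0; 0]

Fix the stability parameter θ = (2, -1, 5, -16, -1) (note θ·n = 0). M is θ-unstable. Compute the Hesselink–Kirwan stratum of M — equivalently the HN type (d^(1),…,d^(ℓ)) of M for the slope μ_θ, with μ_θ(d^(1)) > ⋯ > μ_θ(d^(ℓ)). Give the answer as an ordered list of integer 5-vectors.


Barcode: M ≅ I[1,2], I[1,3], I[1,4], I[3,3], I[5,5]^2. HN layers by μ_θ (4 steps, strictly decreasing):
  μ^(1)=5; μ^(2)=1/2; μ^(3)=-1; μ^(4)=-5/2

((0, 0, 2, 0, 0); (2, 2, 0, 0, 0); (0, 0, 0, 0, 2); (1, 1, 1, 1, 0))


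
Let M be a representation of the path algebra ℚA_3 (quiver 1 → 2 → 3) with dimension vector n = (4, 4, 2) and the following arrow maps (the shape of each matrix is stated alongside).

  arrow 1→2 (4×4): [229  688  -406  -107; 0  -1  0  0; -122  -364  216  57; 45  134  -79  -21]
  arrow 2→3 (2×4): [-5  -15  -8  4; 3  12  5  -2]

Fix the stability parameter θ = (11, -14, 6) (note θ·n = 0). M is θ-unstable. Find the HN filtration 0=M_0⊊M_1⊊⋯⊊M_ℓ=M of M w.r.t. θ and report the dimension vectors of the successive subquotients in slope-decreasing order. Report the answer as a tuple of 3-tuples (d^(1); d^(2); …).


Interval decomposition of M: I[1,2]^2, I[1,3]^2.
HN type (ℓ=2): μ^(1)=6; μ^(2)=-3/2

((0, 0, 2); (4, 4, 0))


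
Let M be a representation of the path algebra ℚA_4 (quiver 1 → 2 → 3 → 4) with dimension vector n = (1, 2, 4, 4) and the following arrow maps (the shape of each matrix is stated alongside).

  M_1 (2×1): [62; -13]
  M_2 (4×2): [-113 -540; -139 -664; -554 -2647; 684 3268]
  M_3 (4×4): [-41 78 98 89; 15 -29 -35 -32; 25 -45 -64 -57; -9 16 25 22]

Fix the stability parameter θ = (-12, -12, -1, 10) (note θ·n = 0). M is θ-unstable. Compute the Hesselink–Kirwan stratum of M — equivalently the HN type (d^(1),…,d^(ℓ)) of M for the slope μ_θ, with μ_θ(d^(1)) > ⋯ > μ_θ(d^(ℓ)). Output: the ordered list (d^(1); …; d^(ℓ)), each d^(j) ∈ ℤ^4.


Barcode: M ≅ I[1,4], I[2,4], I[3,3], I[3,4], I[4,4]. HN layers by μ_θ (3 steps, strictly decreasing):
  μ^(1)=10; μ^(2)=-1; μ^(3)=-12

((0, 0, 0, 4); (0, 0, 4, 0); (1, 2, 0, 0))


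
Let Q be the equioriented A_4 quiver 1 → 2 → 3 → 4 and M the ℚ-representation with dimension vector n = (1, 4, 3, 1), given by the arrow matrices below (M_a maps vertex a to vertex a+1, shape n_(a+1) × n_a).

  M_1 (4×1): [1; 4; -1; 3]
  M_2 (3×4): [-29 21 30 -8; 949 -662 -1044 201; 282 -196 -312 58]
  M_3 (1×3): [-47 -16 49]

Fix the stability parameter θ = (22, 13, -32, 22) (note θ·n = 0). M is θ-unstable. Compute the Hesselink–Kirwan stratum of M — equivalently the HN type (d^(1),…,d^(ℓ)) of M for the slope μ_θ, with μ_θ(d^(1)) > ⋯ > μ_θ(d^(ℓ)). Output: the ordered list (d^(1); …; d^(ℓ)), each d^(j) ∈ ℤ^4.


Interval decomposition of M: I[1,4], I[2,2]^2, I[2,3], I[3,3].
HN type (ℓ=5): μ^(1)=22; μ^(2)=13; μ^(3)=1; μ^(4)=-19/2; μ^(5)=-32

((0, 0, 0, 1); (0, 2, 0, 0); (1, 1, 1, 0); (0, 1, 1, 0); (0, 0, 1, 0))


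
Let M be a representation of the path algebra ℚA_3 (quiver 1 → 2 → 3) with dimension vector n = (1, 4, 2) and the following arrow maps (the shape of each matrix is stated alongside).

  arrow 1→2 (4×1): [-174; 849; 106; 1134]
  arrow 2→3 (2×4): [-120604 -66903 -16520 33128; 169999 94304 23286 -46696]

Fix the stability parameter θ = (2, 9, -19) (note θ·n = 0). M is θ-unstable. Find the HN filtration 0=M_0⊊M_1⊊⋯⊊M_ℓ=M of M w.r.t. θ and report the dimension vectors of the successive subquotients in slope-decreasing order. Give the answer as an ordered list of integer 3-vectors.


Barcode: M ≅ I[1,3], I[2,2]^2, I[2,3]. HN layers by μ_θ (3 steps, strictly decreasing):
  μ^(1)=9; μ^(2)=-8/3; μ^(3)=-5

((0, 2, 0); (1, 1, 1); (0, 1, 1))


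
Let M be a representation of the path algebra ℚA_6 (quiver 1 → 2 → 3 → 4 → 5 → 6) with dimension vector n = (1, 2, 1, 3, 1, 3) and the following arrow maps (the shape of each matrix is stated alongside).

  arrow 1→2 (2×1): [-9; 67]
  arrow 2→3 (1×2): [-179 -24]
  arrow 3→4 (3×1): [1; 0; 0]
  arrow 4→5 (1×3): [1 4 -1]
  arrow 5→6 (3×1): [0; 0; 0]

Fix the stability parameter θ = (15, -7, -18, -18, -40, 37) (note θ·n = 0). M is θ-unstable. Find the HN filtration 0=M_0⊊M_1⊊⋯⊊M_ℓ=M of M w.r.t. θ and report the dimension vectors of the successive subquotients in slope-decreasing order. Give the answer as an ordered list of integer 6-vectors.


Interval decomposition of M: I[1,5], I[2,2], I[4,4]^2, I[6,6]^3.
HN type (ℓ=4): μ^(1)=37; μ^(2)=-7; μ^(3)=-68/5; μ^(4)=-18

((0, 0, 0, 0, 0, 3); (0, 1, 0, 0, 0, 0); (1, 1, 1, 1, 1, 0); (0, 0, 0, 2, 0, 0))


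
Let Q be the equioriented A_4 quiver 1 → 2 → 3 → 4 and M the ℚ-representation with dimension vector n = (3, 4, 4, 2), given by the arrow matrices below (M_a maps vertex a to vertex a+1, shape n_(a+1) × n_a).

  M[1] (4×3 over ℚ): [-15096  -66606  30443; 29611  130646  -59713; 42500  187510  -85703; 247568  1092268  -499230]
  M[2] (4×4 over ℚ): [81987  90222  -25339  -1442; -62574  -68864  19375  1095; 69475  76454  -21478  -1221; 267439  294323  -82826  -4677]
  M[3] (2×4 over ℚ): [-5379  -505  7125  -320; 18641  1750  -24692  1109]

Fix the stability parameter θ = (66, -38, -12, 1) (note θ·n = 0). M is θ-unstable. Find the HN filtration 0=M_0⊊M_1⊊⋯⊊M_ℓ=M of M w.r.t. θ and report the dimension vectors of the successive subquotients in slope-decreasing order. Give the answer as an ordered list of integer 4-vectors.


Barcode: M ≅ I[1,1], I[1,3], I[1,4], I[2,3], I[2,4]. HN layers by μ_θ (6 steps, strictly decreasing):
  μ^(1)=66; μ^(2)=16/3; μ^(3)=17/4; μ^(4)=1; μ^(5)=-12; μ^(6)=-38

((1, 0, 0, 0); (1, 1, 1, 0); (1, 1, 1, 1); (0, 0, 0, 1); (0, 0, 2, 0); (0, 2, 0, 0))


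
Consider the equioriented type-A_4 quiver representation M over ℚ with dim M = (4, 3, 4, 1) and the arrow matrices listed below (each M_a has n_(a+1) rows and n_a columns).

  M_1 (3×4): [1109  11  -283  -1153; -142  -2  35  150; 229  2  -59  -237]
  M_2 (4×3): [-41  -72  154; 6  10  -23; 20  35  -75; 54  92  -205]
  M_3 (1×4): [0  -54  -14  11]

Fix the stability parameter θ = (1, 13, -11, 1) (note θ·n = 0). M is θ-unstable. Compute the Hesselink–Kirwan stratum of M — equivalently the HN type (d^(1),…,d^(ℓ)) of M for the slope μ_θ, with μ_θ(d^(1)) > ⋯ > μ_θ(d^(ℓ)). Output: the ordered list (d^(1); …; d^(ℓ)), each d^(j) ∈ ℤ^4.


Barcode: M ≅ I[1,1], I[1,3]^2, I[1,4], I[3,3]. HN layers by μ_θ (2 steps, strictly decreasing):
  μ^(1)=1; μ^(2)=-11

((4, 3, 3, 1); (0, 0, 1, 0))


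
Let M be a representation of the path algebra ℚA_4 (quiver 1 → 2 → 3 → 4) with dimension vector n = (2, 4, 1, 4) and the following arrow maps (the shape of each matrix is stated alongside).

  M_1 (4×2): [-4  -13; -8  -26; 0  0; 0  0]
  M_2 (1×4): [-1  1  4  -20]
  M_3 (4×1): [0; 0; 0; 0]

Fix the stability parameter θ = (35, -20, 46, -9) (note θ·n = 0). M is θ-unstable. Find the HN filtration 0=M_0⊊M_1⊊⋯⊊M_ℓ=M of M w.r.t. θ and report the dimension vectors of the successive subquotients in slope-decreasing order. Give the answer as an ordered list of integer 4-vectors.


Interval decomposition of M: I[1,1], I[1,3], I[2,2]^3, I[4,4]^4.
HN type (ℓ=5): μ^(1)=46; μ^(2)=35; μ^(3)=15/2; μ^(4)=-9; μ^(5)=-20

((0, 0, 1, 0); (1, 0, 0, 0); (1, 1, 0, 0); (0, 0, 0, 4); (0, 3, 0, 0))


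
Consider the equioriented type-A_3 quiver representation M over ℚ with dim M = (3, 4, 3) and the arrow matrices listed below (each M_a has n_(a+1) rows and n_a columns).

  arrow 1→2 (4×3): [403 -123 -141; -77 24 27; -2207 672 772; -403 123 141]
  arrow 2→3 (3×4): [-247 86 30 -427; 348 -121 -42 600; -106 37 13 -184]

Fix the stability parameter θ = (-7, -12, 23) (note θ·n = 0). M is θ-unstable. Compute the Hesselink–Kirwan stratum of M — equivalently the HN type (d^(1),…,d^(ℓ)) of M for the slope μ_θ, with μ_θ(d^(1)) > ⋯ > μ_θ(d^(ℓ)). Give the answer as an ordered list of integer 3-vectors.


Via rank(M_{q-1}∘⋯∘M_p): M ≅ I[1,2], I[1,3]^2, I[2,3].
μ_θ-semistable layers: μ^(1)=23; μ^(2)=-19/2; μ^(3)=-12

((0, 0, 3); (3, 3, 0); (0, 1, 0))


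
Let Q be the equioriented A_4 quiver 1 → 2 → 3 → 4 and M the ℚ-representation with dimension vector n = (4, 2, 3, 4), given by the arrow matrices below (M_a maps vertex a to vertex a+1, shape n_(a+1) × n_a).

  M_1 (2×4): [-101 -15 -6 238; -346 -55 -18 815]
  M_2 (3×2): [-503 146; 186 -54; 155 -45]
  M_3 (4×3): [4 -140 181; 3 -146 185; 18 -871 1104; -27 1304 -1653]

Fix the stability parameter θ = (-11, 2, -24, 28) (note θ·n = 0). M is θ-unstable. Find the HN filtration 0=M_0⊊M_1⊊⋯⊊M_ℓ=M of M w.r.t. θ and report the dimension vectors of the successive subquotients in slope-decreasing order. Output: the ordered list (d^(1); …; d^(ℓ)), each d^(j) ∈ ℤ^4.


Via rank(M_{q-1}∘⋯∘M_p): M ≅ I[1,1]^2, I[1,4]^2, I[3,4], I[4,4].
μ_θ-semistable layers: μ^(1)=28; μ^(2)=-11; μ^(3)=-24

((0, 0, 0, 4); (4, 2, 2, 0); (0, 0, 1, 0))


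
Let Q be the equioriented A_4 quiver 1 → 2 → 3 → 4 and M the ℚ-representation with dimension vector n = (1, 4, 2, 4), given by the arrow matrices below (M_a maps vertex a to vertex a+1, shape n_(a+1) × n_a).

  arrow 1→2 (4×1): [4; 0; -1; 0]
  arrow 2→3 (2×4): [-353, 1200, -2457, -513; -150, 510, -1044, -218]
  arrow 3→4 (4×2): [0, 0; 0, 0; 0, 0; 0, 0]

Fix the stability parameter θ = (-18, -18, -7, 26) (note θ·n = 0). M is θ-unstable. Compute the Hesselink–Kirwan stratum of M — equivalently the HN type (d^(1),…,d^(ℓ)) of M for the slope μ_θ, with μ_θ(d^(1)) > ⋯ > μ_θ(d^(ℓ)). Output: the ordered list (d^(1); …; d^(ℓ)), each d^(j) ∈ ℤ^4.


Via rank(M_{q-1}∘⋯∘M_p): M ≅ I[1,3], I[2,2]^2, I[2,3], I[4,4]^4.
μ_θ-semistable layers: μ^(1)=26; μ^(2)=-7; μ^(3)=-18

((0, 0, 0, 4); (0, 0, 2, 0); (1, 4, 0, 0))


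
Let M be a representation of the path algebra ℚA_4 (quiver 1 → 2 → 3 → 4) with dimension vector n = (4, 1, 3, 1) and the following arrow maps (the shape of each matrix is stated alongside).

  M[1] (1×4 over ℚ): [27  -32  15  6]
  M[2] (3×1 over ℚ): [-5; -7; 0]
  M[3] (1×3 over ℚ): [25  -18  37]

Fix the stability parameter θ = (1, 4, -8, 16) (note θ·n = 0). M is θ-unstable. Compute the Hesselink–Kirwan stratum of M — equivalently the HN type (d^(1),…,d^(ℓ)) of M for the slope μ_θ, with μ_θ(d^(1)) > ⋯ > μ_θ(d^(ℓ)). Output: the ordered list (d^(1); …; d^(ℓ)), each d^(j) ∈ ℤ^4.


Via rank(M_{q-1}∘⋯∘M_p): M ≅ I[1,1]^3, I[1,4], I[3,3]^2.
μ_θ-semistable layers: μ^(1)=16; μ^(2)=1; μ^(3)=-1; μ^(4)=-8

((0, 0, 0, 1); (3, 0, 0, 0); (1, 1, 1, 0); (0, 0, 2, 0))


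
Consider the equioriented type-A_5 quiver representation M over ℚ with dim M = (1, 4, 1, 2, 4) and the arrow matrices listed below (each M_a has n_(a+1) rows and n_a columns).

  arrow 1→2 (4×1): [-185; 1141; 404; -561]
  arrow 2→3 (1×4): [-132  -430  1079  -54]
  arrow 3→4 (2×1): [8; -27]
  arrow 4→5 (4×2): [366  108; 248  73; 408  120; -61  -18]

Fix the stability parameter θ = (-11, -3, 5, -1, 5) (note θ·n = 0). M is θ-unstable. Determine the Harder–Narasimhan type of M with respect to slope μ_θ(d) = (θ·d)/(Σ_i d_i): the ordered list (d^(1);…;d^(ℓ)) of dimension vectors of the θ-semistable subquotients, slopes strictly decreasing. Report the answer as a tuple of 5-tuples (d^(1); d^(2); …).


Barcode: M ≅ I[1,2], I[2,2]^2, I[2,5], I[4,5], I[5,5]^2. HN layers by μ_θ (5 steps, strictly decreasing):
  μ^(1)=5; μ^(2)=2; μ^(3)=-1; μ^(4)=-3; μ^(5)=-11

((0, 0, 0, 0, 4); (0, 0, 1, 1, 0); (0, 0, 0, 1, 0); (0, 4, 0, 0, 0); (1, 0, 0, 0, 0))


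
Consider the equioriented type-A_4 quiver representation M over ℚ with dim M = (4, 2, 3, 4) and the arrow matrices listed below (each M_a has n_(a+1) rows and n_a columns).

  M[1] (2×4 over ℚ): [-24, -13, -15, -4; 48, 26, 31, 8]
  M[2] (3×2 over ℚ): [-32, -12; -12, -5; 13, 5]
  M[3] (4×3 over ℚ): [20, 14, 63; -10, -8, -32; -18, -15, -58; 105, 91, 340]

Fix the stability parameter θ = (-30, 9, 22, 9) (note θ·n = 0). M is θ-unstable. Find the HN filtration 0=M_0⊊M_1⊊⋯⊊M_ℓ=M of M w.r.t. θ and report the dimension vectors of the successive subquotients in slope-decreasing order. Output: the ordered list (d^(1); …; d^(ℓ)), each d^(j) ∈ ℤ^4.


Via rank(M_{q-1}∘⋯∘M_p): M ≅ I[1,1]^2, I[1,4]^2, I[3,4], I[4,4].
μ_θ-semistable layers: μ^(1)=31/2; μ^(2)=9; μ^(3)=-30

((0, 0, 3, 3); (0, 2, 0, 1); (4, 0, 0, 0))


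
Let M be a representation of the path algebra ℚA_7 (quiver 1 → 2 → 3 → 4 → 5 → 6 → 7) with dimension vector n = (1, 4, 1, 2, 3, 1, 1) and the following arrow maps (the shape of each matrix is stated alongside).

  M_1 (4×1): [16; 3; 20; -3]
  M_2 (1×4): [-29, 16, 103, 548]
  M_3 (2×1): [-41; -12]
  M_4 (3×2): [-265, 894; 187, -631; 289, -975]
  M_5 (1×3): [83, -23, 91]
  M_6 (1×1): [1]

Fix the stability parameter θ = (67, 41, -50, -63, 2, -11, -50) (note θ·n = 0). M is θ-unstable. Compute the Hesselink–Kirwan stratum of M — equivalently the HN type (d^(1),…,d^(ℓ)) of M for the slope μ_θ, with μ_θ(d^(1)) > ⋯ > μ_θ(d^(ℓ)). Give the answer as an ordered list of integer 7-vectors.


Interval decomposition of M: I[1,2], I[2,2]^2, I[2,7], I[4,5], I[5,5].
HN type (ℓ=6): μ^(1)=54; μ^(2)=41; μ^(3)=2; μ^(4)=-59/3; μ^(5)=-24; μ^(6)=-63

((1, 1, 0, 0, 0, 0, 0); (0, 2, 0, 0, 0, 0, 0); (0, 0, 0, 0, 2, 0, 0); (0, 0, 0, 0, 1, 1, 1); (0, 1, 1, 1, 0, 0, 0); (0, 0, 0, 1, 0, 0, 0))


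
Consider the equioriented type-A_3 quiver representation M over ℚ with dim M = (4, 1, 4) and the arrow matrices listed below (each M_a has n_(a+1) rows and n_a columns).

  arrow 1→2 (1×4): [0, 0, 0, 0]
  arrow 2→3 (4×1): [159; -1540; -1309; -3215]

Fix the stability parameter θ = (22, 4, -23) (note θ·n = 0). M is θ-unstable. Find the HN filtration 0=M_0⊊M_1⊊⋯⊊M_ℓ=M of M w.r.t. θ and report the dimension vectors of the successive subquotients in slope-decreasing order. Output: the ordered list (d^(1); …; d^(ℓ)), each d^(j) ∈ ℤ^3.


Via rank(M_{q-1}∘⋯∘M_p): M ≅ I[1,1]^4, I[2,3], I[3,3]^3.
μ_θ-semistable layers: μ^(1)=22; μ^(2)=-19/2; μ^(3)=-23

((4, 0, 0); (0, 1, 1); (0, 0, 3))


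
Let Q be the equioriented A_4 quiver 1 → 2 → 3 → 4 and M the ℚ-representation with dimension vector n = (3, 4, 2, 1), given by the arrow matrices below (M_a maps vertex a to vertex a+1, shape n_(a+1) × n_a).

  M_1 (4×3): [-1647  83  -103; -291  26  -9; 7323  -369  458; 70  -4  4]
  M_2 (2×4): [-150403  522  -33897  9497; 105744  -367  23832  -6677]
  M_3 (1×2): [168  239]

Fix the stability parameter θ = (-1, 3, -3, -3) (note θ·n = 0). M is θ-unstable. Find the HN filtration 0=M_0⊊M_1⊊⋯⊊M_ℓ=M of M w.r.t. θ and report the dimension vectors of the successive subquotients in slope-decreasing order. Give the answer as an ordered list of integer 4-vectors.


Interval decomposition of M: I[1,2], I[1,3], I[1,4], I[2,2].
HN type (ℓ=3): μ^(1)=3; μ^(2)=0; μ^(3)=-1

((0, 2, 0, 0); (0, 1, 1, 0); (3, 1, 1, 1))


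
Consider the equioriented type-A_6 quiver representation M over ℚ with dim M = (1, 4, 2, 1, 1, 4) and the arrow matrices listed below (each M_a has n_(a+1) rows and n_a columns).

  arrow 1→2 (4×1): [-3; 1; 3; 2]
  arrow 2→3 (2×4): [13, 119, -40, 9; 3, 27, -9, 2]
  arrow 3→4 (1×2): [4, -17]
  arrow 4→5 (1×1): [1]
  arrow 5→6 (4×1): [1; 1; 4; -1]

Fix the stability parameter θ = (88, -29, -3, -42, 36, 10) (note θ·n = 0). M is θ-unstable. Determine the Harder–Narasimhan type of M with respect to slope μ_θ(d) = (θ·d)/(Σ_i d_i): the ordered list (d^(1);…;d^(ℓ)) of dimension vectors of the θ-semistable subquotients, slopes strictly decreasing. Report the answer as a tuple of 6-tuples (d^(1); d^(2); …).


Interval decomposition of M: I[1,6], I[2,2]^2, I[2,3], I[6,6]^3.
HN type (ℓ=5): μ^(1)=23; μ^(2)=10; μ^(3)=7/2; μ^(4)=-3; μ^(5)=-29

((0, 0, 0, 0, 1, 1); (0, 0, 0, 0, 0, 3); (1, 1, 1, 1, 0, 0); (0, 0, 1, 0, 0, 0); (0, 3, 0, 0, 0, 0))


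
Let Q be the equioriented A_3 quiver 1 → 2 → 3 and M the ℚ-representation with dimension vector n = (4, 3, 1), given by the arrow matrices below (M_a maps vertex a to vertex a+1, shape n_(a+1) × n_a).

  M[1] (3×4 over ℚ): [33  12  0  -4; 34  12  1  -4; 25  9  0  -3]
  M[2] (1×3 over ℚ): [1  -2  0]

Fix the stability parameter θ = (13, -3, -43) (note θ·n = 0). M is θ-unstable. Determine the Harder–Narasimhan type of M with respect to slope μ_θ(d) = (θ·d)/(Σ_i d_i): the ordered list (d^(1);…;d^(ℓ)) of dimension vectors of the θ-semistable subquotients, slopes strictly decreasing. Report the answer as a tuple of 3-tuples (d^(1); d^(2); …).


Barcode: M ≅ I[1,1], I[1,2]^2, I[1,3]. HN layers by μ_θ (3 steps, strictly decreasing):
  μ^(1)=13; μ^(2)=5; μ^(3)=-11

((1, 0, 0); (2, 2, 0); (1, 1, 1))


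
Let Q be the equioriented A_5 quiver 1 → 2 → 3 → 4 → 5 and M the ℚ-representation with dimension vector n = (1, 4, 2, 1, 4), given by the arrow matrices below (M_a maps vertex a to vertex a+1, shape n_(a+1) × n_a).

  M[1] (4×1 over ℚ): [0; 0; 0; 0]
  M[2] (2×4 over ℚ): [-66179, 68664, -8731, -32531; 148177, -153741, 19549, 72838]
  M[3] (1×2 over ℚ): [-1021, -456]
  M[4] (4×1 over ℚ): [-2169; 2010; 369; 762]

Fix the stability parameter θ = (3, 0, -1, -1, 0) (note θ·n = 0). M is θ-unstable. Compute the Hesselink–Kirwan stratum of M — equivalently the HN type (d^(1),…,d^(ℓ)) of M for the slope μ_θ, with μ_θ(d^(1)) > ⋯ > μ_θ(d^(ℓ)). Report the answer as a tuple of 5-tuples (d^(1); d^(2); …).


Interval decomposition of M: I[1,1], I[2,2]^2, I[2,3], I[2,5], I[5,5]^3.
HN type (ℓ=4): μ^(1)=3; μ^(2)=0; μ^(3)=-1/2; μ^(4)=-2/3

((1, 0, 0, 0, 0); (0, 2, 0, 0, 4); (0, 1, 1, 0, 0); (0, 1, 1, 1, 0))


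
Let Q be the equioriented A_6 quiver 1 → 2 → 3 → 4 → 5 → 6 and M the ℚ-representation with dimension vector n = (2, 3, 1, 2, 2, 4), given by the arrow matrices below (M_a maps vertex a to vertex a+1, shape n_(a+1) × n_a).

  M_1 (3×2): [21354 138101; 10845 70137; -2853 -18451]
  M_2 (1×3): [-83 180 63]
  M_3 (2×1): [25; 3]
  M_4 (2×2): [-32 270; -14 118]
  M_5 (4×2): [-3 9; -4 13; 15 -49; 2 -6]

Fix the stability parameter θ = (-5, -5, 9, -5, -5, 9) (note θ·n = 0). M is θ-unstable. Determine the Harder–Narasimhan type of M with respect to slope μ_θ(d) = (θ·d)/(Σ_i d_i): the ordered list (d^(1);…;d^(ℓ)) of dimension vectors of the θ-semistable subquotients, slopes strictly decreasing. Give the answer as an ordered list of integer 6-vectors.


Barcode: M ≅ I[1,2], I[1,6], I[2,2], I[4,6], I[6,6]^2. HN layers by μ_θ (3 steps, strictly decreasing):
  μ^(1)=9; μ^(2)=-1/3; μ^(3)=-5

((0, 0, 0, 0, 0, 4); (0, 0, 1, 1, 1, 0); (2, 3, 0, 1, 1, 0))


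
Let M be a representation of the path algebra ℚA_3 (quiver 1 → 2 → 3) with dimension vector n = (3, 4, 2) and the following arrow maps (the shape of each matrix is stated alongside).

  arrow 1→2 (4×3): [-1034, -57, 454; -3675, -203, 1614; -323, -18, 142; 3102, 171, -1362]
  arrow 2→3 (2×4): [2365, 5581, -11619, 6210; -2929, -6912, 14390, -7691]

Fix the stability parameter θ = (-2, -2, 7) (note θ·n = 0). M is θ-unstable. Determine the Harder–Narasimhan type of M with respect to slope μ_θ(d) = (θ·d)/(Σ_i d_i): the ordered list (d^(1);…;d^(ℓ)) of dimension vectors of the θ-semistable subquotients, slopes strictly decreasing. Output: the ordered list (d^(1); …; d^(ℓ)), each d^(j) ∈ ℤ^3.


Via rank(M_{q-1}∘⋯∘M_p): M ≅ I[1,2], I[1,3]^2, I[2,2].
μ_θ-semistable layers: μ^(1)=7; μ^(2)=-2

((0, 0, 2); (3, 4, 0))


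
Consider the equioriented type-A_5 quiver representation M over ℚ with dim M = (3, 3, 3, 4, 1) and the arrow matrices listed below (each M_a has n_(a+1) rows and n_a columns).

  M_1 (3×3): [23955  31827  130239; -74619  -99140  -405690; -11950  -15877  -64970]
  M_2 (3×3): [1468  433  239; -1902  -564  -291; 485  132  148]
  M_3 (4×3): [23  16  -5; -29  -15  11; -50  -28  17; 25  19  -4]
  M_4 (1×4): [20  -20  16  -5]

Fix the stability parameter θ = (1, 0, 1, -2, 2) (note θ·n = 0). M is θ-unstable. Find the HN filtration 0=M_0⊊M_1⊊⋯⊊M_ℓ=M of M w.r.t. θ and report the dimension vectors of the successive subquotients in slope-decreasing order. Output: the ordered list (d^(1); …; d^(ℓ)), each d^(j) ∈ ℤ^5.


Via rank(M_{q-1}∘⋯∘M_p): M ≅ I[1,4]^2, I[1,5], I[4,4].
μ_θ-semistable layers: μ^(1)=2; μ^(2)=0; μ^(3)=-2

((0, 0, 0, 0, 1); (3, 3, 3, 3, 0); (0, 0, 0, 1, 0))


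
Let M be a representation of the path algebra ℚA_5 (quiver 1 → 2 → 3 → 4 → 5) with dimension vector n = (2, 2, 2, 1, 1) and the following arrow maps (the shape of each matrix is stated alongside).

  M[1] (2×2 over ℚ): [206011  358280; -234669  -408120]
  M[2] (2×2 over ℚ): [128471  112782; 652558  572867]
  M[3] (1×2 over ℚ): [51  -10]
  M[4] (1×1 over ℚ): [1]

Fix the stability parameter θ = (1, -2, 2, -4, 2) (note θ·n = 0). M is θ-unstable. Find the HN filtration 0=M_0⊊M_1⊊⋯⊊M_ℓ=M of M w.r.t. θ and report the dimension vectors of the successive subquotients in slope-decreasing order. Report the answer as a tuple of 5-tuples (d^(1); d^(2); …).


Interval decomposition of M: I[1,1], I[1,5], I[2,3].
HN type (ℓ=4): μ^(1)=2; μ^(2)=1; μ^(3)=-3/4; μ^(4)=-2

((0, 0, 1, 0, 1); (1, 0, 0, 0, 0); (1, 1, 1, 1, 0); (0, 1, 0, 0, 0))


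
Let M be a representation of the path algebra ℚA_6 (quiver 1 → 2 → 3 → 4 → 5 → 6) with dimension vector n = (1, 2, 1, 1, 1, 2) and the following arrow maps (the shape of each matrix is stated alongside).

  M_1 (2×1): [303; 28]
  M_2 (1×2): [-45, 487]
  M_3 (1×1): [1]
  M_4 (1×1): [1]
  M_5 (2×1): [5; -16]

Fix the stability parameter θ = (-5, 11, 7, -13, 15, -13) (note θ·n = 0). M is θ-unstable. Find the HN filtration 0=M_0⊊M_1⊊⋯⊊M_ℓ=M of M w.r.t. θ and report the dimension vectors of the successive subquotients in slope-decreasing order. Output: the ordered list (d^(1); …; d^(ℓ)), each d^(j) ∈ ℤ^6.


Barcode: M ≅ I[1,6], I[2,2], I[6,6]. HN layers by μ_θ (4 steps, strictly decreasing):
  μ^(1)=11; μ^(2)=7/5; μ^(3)=-5; μ^(4)=-13

((0, 1, 0, 0, 0, 0); (0, 1, 1, 1, 1, 1); (1, 0, 0, 0, 0, 0); (0, 0, 0, 0, 0, 1))


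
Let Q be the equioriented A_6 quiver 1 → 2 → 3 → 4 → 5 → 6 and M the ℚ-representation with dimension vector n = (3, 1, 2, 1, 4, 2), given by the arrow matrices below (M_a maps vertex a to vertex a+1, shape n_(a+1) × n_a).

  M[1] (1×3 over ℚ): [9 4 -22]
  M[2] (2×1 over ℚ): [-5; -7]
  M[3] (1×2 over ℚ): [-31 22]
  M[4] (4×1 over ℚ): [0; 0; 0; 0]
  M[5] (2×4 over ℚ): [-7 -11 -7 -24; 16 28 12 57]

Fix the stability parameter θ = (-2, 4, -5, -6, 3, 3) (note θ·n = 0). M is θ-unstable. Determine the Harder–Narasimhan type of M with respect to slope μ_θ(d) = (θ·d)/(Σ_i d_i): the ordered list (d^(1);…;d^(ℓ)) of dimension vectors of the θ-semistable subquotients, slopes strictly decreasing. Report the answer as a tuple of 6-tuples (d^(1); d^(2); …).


Barcode: M ≅ I[1,1]^2, I[1,4], I[3,3], I[5,5]^2, I[5,6]^2. HN layers by μ_θ (4 steps, strictly decreasing):
  μ^(1)=3; μ^(2)=-2; μ^(3)=-9/4; μ^(4)=-5

((0, 0, 0, 0, 4, 2); (2, 0, 0, 0, 0, 0); (1, 1, 1, 1, 0, 0); (0, 0, 1, 0, 0, 0))


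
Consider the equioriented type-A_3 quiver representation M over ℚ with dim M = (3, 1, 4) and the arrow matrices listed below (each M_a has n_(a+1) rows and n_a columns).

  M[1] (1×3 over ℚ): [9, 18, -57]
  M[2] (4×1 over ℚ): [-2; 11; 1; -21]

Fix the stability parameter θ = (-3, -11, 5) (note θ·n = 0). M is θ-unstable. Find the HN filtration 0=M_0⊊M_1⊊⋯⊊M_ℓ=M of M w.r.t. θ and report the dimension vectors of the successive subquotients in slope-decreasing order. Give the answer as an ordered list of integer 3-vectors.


Via rank(M_{q-1}∘⋯∘M_p): M ≅ I[1,1]^2, I[1,3], I[3,3]^3.
μ_θ-semistable layers: μ^(1)=5; μ^(2)=-3; μ^(3)=-7

((0, 0, 4); (2, 0, 0); (1, 1, 0))


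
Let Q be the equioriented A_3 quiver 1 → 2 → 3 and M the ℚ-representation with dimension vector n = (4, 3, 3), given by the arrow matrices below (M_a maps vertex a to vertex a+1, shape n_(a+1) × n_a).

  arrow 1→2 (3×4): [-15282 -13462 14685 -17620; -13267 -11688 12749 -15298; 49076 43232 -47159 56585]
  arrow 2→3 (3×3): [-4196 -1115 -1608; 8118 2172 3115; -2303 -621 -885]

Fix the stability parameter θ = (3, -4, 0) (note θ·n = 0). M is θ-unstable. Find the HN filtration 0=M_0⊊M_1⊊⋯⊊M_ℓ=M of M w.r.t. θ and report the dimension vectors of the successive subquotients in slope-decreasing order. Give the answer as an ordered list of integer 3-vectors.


Via rank(M_{q-1}∘⋯∘M_p): M ≅ I[1,1], I[1,3]^3.
μ_θ-semistable layers: μ^(1)=3; μ^(2)=0; μ^(3)=-1/2

((1, 0, 0); (0, 0, 3); (3, 3, 0))


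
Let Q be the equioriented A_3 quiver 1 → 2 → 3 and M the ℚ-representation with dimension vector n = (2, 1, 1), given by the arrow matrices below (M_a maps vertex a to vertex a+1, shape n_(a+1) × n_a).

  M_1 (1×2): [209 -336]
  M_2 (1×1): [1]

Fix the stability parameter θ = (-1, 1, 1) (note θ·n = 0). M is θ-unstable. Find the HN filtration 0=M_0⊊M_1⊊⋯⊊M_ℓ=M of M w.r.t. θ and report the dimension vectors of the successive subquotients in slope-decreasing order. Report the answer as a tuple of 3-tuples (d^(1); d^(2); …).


Interval decomposition of M: I[1,1], I[1,3].
HN type (ℓ=2): μ^(1)=1; μ^(2)=-1

((0, 1, 1); (2, 0, 0))


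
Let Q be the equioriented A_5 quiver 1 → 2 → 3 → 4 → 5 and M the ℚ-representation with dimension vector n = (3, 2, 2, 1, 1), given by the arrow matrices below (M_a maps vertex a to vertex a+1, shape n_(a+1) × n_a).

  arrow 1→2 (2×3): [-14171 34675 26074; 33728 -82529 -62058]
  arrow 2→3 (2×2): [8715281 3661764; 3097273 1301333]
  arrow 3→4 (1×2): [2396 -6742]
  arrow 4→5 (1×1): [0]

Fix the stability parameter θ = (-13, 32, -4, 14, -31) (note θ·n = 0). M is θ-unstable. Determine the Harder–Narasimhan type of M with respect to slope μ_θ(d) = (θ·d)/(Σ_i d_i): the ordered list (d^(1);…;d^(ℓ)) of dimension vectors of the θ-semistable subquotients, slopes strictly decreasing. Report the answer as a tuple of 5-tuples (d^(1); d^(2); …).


Barcode: M ≅ I[1,1], I[1,3], I[1,4], I[5,5]. HN layers by μ_θ (3 steps, strictly decreasing):
  μ^(1)=14; μ^(2)=-13; μ^(3)=-31

((0, 2, 2, 1, 0); (3, 0, 0, 0, 0); (0, 0, 0, 0, 1))


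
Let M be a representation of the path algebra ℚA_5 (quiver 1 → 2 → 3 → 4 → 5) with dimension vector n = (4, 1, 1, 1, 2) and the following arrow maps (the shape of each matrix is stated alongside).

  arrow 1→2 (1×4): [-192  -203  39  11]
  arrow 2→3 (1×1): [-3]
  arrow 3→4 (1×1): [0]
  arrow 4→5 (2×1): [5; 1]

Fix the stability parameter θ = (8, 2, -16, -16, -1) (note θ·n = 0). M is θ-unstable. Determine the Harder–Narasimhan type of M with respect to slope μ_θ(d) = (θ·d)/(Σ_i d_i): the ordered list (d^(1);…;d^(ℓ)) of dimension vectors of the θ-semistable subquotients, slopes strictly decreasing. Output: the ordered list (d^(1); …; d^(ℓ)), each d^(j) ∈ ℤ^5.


Via rank(M_{q-1}∘⋯∘M_p): M ≅ I[1,1]^3, I[1,3], I[4,5], I[5,5].
μ_θ-semistable layers: μ^(1)=8; μ^(2)=-1; μ^(3)=-2; μ^(4)=-16

((3, 0, 0, 0, 0); (0, 0, 0, 0, 2); (1, 1, 1, 0, 0); (0, 0, 0, 1, 0))


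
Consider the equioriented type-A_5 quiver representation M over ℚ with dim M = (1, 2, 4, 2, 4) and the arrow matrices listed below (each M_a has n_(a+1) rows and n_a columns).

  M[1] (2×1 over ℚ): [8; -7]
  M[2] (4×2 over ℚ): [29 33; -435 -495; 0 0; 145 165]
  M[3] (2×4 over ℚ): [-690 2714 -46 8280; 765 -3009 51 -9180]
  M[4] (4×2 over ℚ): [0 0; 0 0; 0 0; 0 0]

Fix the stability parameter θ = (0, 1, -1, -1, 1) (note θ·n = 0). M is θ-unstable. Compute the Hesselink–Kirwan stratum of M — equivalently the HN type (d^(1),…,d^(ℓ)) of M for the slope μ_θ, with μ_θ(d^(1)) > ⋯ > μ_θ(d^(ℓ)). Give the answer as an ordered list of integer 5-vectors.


Barcode: M ≅ I[1,3], I[2,2], I[3,3]^2, I[3,4], I[4,4], I[5,5]^4. HN layers by μ_θ (3 steps, strictly decreasing):
  μ^(1)=1; μ^(2)=0; μ^(3)=-1

((0, 1, 0, 0, 4); (1, 1, 1, 0, 0); (0, 0, 3, 2, 0))


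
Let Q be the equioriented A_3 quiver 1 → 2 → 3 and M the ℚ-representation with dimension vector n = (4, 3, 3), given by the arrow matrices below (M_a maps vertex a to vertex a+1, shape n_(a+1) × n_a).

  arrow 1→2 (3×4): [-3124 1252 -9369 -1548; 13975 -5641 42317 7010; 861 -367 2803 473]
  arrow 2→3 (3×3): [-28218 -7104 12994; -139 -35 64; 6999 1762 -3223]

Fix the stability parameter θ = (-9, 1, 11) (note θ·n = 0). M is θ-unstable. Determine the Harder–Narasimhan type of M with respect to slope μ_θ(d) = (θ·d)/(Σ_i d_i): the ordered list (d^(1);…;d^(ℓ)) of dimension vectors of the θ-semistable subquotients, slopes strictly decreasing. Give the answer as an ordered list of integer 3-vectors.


Via rank(M_{q-1}∘⋯∘M_p): M ≅ I[1,1], I[1,3]^3.
μ_θ-semistable layers: μ^(1)=11; μ^(2)=1; μ^(3)=-9

((0, 0, 3); (0, 3, 0); (4, 0, 0))


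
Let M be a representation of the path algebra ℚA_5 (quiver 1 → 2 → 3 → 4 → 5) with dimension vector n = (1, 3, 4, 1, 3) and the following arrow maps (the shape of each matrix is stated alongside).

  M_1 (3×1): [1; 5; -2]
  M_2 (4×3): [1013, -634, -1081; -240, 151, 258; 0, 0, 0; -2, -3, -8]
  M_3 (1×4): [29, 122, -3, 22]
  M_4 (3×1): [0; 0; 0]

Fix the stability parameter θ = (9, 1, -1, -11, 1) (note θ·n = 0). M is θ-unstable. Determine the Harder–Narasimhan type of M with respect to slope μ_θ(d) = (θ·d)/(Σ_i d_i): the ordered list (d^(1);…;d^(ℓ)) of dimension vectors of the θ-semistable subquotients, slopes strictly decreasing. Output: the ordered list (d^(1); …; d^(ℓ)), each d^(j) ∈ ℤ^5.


Via rank(M_{q-1}∘⋯∘M_p): M ≅ I[1,4], I[2,2], I[2,3], I[3,3]^2, I[5,5]^3.
μ_θ-semistable layers: μ^(1)=1; μ^(2)=0; μ^(3)=-1/2; μ^(4)=-1

((0, 1, 0, 0, 3); (0, 1, 1, 0, 0); (1, 1, 1, 1, 0); (0, 0, 2, 0, 0))


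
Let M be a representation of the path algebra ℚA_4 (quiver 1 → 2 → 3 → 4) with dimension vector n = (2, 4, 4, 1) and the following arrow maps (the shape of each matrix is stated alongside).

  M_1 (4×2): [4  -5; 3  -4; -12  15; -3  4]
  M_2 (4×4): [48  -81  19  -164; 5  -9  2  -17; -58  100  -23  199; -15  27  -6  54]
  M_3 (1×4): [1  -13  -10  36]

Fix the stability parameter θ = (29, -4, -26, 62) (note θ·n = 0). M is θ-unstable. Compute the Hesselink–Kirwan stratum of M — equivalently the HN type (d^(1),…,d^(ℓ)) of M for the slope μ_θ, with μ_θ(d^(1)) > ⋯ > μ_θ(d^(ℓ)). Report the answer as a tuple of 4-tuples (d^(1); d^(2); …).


Interval decomposition of M: I[1,3], I[1,4], I[2,3]^2.
HN type (ℓ=3): μ^(1)=62; μ^(2)=-1/3; μ^(3)=-15

((0, 0, 0, 1); (2, 2, 2, 0); (0, 2, 2, 0))


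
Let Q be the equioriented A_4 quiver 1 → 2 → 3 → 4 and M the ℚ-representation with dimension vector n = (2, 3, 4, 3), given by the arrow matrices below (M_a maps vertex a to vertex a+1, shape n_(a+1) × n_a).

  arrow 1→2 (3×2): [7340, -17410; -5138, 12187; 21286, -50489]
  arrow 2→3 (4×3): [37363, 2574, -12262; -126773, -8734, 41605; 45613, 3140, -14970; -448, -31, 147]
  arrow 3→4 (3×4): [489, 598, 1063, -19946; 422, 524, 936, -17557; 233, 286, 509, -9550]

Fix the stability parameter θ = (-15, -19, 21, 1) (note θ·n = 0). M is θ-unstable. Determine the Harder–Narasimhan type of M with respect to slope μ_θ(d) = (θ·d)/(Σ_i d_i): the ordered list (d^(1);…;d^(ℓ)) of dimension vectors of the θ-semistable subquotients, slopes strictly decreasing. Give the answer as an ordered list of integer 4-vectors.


Interval decomposition of M: I[1,1], I[1,3], I[2,4]^2, I[3,4].
HN type (ℓ=5): μ^(1)=21; μ^(2)=11; μ^(3)=-15; μ^(4)=-17; μ^(5)=-19

((0, 0, 1, 0); (0, 0, 3, 3); (1, 0, 0, 0); (1, 1, 0, 0); (0, 2, 0, 0))


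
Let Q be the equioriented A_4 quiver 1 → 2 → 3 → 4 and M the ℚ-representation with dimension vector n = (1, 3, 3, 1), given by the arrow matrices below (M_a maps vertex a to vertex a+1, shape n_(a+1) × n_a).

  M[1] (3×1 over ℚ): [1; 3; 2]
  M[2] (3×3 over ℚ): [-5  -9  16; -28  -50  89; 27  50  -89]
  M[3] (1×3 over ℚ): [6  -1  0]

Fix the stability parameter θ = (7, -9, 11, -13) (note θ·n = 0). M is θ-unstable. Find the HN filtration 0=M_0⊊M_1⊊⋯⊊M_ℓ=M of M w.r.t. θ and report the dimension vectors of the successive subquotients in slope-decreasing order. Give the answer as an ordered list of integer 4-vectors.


Via rank(M_{q-1}∘⋯∘M_p): M ≅ I[1,3], I[2,3], I[2,4].
μ_θ-semistable layers: μ^(1)=11; μ^(2)=-1; μ^(3)=-9

((0, 0, 2, 0); (1, 1, 1, 1); (0, 2, 0, 0))
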